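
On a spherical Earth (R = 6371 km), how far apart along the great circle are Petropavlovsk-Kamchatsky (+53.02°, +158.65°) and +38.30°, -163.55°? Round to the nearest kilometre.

3309 km

Δλ = -163.55 − 158.65 = -322.20°; wrapped into (−180°, 180°]: 37.80°.
Δφ = 38.30 − 53.02 = -14.72°.
a = sin²(Δφ/2) + cos φ₁ · cos φ₂ · sin²(Δλ/2) = 0.065941.
c = 2·atan2(√a, √(1−a)) = 0.51940 rad → d = 6371·c ≈ 3309.10 km.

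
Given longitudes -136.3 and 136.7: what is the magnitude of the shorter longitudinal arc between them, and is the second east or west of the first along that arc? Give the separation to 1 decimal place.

Raw difference: 136.7 − -136.3 = 273.0°.
Normalise into (−180°, 180°]: 273.0° − 360° = -87.0°.
Negative ⇒ the second point lies to the west; separation 87.0°.

87.0° west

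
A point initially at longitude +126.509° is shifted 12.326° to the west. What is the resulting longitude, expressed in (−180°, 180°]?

+114.183°

Start at +126.509°; shift −12.326° → +114.183°.
+114.183° already lies in (−180°, 180°].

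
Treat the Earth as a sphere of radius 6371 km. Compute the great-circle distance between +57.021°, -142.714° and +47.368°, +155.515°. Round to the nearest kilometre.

Δλ = 155.515 − -142.714 = 298.229°; wrapped into (−180°, 180°]: -61.771°.
Δφ = 47.368 − 57.021 = -9.653°.
a = sin²(Δφ/2) + cos φ₁ · cos φ₂ · sin²(Δλ/2) = 0.104224.
c = 2·atan2(√a, √(1−a)) = 0.65745 rad → d = 6371·c ≈ 4188.63 km.

4189 km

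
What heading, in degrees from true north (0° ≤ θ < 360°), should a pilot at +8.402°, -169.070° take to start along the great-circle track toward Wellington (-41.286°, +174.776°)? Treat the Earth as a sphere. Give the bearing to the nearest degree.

195°

Δλ = 174.776 − -169.070 = 343.846°; wrapped into (−180°, 180°]: -16.154°.
θ = atan2( sin Δλ · cos φ₂ , cos φ₁ · sin φ₂ − sin φ₁ · cos φ₂ · cos Δλ )
  = atan2(-0.20906, -0.75820) = -164.585° → normalised to [0°, 360°): 195.415°.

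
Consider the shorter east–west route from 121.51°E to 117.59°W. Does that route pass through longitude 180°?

Naïve |-117.59 − 121.51| = 239.1° > 180°, so the shorter arc goes the other way round — across 180°.
Signed shortest Δλ = ((-117.59 − 121.51 + 180) mod 360) − 180 = 120.9°.
Going east by 120.9° from +121.51° passes through 180° before reaching -117.59°.

Yes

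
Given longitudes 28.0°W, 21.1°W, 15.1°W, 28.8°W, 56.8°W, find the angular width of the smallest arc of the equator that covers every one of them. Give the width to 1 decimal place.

41.7°

Sort the longitudes: -56.8°, -28.8°, -28.0°, -21.1°, -15.1°.
Eastward gaps between consecutive values (wrapping around): 28.0°, 0.8°, 6.9°, 6.0°, 318.3°.
Largest gap = 318.3° ⇒ minimal covering band is its complement: 360° − 318.3° = 41.7°.
Band runs from -56.8° eastward to -15.1°.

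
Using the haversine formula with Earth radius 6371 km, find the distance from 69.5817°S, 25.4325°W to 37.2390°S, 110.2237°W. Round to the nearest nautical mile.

3223 nmi

Δλ = -110.2237 − -25.4325 = -84.7912°.
Δφ = -37.2390 − -69.5817 = 32.3427°.
a = sin²(Δφ/2) + cos φ₁ · cos φ₂ · sin²(Δλ/2) = 0.203832.
c = 2·atan2(√a, √(1−a)) = 0.93684 rad → d = 6371·c ≈ 5968.62 km ≈ 3222.80 nmi.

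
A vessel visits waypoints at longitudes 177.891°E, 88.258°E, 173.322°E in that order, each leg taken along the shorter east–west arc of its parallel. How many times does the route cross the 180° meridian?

Leg 1: +177.891° → +88.258°, shortest Δλ = -89.633° (west) — does not cross 180°.
Leg 2: +88.258° → +173.322°, shortest Δλ = 85.064° (east) — does not cross 180°.
Total crossings: 0.

0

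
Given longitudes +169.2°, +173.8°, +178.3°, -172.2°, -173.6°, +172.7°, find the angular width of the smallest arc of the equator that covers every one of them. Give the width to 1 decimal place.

Sort the longitudes: -173.6°, -172.2°, +169.2°, +172.7°, +173.8°, +178.3°.
Eastward gaps between consecutive values (wrapping around): 1.4°, 341.4°, 3.5°, 1.1°, 4.5°, 8.1°.
Largest gap = 341.4° ⇒ minimal covering band is its complement: 360° − 341.4° = 18.6°.
Band runs from +169.2° eastward to -172.2°, crossing the antimeridian.

18.6°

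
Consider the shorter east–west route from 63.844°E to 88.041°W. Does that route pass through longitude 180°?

Signed shortest Δλ = ((-88.041 − 63.844 + 180) mod 360) − 180 = -151.885°.
Going west by 151.885° from +63.844° reaches -88.041° without touching 180°.

No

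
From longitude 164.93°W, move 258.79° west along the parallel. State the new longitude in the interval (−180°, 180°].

63.72°W

Start at -164.93°; shift −258.79° → -423.72°.
-423.72° lies outside (−180°, 180°]; add 360° → -63.72°.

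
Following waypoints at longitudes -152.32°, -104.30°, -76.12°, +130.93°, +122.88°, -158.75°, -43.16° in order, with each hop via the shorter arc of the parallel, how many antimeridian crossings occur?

Leg 1: -152.32° → -104.30°, shortest Δλ = 48.02° (east) — does not cross 180°.
Leg 2: -104.30° → -76.12°, shortest Δλ = 28.18° (east) — does not cross 180°.
Leg 3: -76.12° → +130.93°, shortest Δλ = -152.95° (west) — crosses 180°.
Leg 4: +130.93° → +122.88°, shortest Δλ = -8.05° (west) — does not cross 180°.
Leg 5: +122.88° → -158.75°, shortest Δλ = 78.37° (east) — crosses 180°.
Leg 6: -158.75° → -43.16°, shortest Δλ = 115.59° (east) — does not cross 180°.
Total crossings: 2.

2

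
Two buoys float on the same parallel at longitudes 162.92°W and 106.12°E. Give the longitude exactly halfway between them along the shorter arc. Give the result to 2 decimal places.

151.60°E

Signed shortest Δλ from -162.92° to +106.12° is -90.96°.
Midpoint longitude = -162.92° + (-90.96°)/2 = -162.92° − 45.48° = -208.40°.
Normalise into (−180°, 180°]: +151.60°.
(The naïve average (-162.92 + +106.12)/2 = -28.4° is on the wrong side of the globe.)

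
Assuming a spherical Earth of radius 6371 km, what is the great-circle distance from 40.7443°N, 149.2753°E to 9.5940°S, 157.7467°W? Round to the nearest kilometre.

Δλ = -157.7467 − 149.2753 = -307.0220°; wrapped into (−180°, 180°]: 52.9780°.
Δφ = -9.5940 − 40.7443 = -50.3383°.
a = sin²(Δφ/2) + cos φ₁ · cos φ₂ · sin²(Δλ/2) = 0.329488.
c = 2·atan2(√a, √(1−a)) = 1.22279 rad → d = 6371·c ≈ 7790.39 km.

7790 km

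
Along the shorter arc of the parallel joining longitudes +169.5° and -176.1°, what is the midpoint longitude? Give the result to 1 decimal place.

Signed shortest Δλ from +169.5° to -176.1° is +14.4°.
Midpoint longitude = +169.5° + (+14.4°)/2 = +169.5° + 7.2° = +176.7°.
(The naïve average (+169.5 + -176.1)/2 = -3.3° is on the wrong side of the globe.)

+176.7°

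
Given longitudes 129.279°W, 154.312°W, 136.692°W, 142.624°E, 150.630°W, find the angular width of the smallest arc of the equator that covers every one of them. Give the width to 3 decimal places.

88.097°

Sort the longitudes: -154.312°, -150.630°, -136.692°, -129.279°, +142.624°.
Eastward gaps between consecutive values (wrapping around): 3.682°, 13.938°, 7.413°, 271.903°, 63.064°.
Largest gap = 271.903° ⇒ minimal covering band is its complement: 360° − 271.903° = 88.097°.
Band runs from +142.624° eastward to -129.279°, crossing the antimeridian.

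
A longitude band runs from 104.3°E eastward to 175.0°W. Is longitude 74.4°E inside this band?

No

Band width going east from +104.3° to -175.0°: ((-175.0 − 104.3) mod 360) = 80.7°.
Offset of +74.4° east of the west edge: ((74.4 − 104.3) mod 360) = 330.1°.
330.1° > 80.7° ⇒ outside.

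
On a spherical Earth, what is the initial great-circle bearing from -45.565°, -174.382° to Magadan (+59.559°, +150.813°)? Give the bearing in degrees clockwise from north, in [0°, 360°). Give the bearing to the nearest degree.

342°

Δλ = 150.813 − -174.382 = 325.195°; wrapped into (−180°, 180°]: -34.805°.
θ = atan2( sin Δλ · cos φ₂ , cos φ₁ · sin φ₂ − sin φ₁ · cos φ₂ · cos Δλ )
  = atan2(-0.28919, 0.90064) = -17.801° → normalised to [0°, 360°): 342.199°.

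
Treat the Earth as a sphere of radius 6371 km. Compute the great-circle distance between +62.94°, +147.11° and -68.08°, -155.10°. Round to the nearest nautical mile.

8247 nmi

Δλ = -155.10 − 147.11 = -302.21°; wrapped into (−180°, 180°]: 57.79°.
Δφ = -68.08 − 62.94 = -131.02°.
a = sin²(Δφ/2) + cos φ₁ · cos φ₂ · sin²(Δλ/2) = 0.867814.
c = 2·atan2(√a, √(1−a)) = 2.39739 rad → d = 6371·c ≈ 15273.77 km ≈ 8247.18 nmi.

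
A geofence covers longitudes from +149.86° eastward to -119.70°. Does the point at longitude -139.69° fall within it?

Band width going east from +149.86° to -119.70°: ((-119.70 − 149.86) mod 360) = 90.44°.
Offset of -139.69° east of the west edge: ((-139.69 − 149.86) mod 360) = 70.45°.
70.45° ≤ 90.44° ⇒ inside.

Yes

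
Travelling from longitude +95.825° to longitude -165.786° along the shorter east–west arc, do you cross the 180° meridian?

Yes

Naïve |-165.786 − 95.825| = 261.611° > 180°, so the shorter arc goes the other way round — across 180°.
Signed shortest Δλ = ((-165.786 − 95.825 + 180) mod 360) − 180 = 98.389°.
Going east by 98.389° from +95.825° passes through 180° before reaching -165.786°.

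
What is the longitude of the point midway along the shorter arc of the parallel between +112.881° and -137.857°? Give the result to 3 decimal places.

+167.512°

Signed shortest Δλ from +112.881° to -137.857° is +109.262°.
Midpoint longitude = +112.881° + (+109.262°)/2 = +112.881° + 54.631° = +167.512°.
(The naïve average (+112.881 + -137.857)/2 = -12.488° is on the wrong side of the globe.)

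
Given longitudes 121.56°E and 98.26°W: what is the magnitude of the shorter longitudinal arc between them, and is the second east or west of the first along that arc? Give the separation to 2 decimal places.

Raw difference: -98.26 − 121.56 = -219.82°.
Normalise into (−180°, 180°]: -219.82° + 360° = 140.18°.
Positive ⇒ the second point lies to the east; separation 140.18°.

140.18° east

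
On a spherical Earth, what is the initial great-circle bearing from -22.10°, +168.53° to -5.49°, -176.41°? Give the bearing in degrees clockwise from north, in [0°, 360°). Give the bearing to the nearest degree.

Δλ = -176.41 − 168.53 = -344.94°; wrapped into (−180°, 180°]: 15.06°.
θ = atan2( sin Δλ · cos φ₂ , cos φ₁ · sin φ₂ − sin φ₁ · cos φ₂ · cos Δλ )
  = atan2(0.25864, 0.27299) = 43.453° → normalised to [0°, 360°): 43.453°.

43°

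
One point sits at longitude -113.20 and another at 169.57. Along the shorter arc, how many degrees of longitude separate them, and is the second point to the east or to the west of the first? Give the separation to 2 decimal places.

Raw difference: 169.57 − -113.20 = 282.77°.
Normalise into (−180°, 180°]: 282.77° − 360° = -77.23°.
Negative ⇒ the second point lies to the west; separation 77.23°.

77.23° west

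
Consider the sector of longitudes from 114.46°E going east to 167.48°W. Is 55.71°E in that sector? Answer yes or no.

Band width going east from +114.46° to -167.48°: ((-167.48 − 114.46) mod 360) = 78.06°.
Offset of +55.71° east of the west edge: ((55.71 − 114.46) mod 360) = 301.25°.
301.25° > 78.06° ⇒ outside.

No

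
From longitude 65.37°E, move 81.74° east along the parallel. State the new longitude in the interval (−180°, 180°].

Start at +65.37°; shift +81.74° → +147.11°.
+147.11° already lies in (−180°, 180°].

147.11°E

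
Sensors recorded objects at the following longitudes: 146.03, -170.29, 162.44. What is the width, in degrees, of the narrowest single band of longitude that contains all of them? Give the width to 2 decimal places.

Sort the longitudes: -170.29°, +146.03°, +162.44°.
Eastward gaps between consecutive values (wrapping around): 316.32°, 16.41°, 27.27°.
Largest gap = 316.32° ⇒ minimal covering band is its complement: 360° − 316.32° = 43.68°.
Band runs from +146.03° eastward to -170.29°, crossing the antimeridian.

43.68°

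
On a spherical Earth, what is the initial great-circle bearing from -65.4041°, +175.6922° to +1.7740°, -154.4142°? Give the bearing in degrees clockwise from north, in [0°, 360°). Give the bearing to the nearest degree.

Δλ = -154.4142 − 175.6922 = -330.1064°; wrapped into (−180°, 180°]: 29.8936°.
θ = atan2( sin Δλ · cos φ₂ , cos φ₁ · sin φ₂ − sin φ₁ · cos φ₂ · cos Δλ )
  = atan2(0.49815, 0.80080) = 31.885° → normalised to [0°, 360°): 31.885°.

32°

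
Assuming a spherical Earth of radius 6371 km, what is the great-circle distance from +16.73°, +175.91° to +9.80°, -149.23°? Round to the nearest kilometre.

Δλ = -149.23 − 175.91 = -325.14°; wrapped into (−180°, 180°]: 34.86°.
Δφ = 9.80 − 16.73 = -6.93°.
a = sin²(Δφ/2) + cos φ₁ · cos φ₂ · sin²(Δλ/2) = 0.088326.
c = 2·atan2(√a, √(1−a)) = 0.60351 rad → d = 6371·c ≈ 3844.96 km.

3845 km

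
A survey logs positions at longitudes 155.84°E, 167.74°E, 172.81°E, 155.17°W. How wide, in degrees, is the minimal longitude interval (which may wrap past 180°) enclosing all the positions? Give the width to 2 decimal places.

Sort the longitudes: -155.17°, +155.84°, +167.74°, +172.81°.
Eastward gaps between consecutive values (wrapping around): 311.01°, 11.90°, 5.07°, 32.02°.
Largest gap = 311.01° ⇒ minimal covering band is its complement: 360° − 311.01° = 48.99°.
Band runs from +155.84° eastward to -155.17°, crossing the antimeridian.

48.99°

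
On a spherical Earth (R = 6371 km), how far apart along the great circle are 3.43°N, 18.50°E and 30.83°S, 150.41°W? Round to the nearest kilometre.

16754 km

Δλ = -150.41 − 18.50 = -168.91°.
Δφ = -30.83 − 3.43 = -34.26°.
a = sin²(Δφ/2) + cos φ₁ · cos φ₂ · sin²(Δλ/2) = 0.935905.
c = 2·atan2(√a, √(1−a)) = 2.62968 rad → d = 6371·c ≈ 16753.69 km.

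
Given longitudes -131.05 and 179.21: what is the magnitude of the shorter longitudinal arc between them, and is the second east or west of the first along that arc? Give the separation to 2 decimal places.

Raw difference: 179.21 − -131.05 = 310.26°.
Normalise into (−180°, 180°]: 310.26° − 360° = -49.74°.
Negative ⇒ the second point lies to the west; separation 49.74°.

49.74° west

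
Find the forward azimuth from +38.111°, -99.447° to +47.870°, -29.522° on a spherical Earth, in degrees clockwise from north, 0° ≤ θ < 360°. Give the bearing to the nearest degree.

Δλ = -29.522 − -99.447 = 69.925°.
θ = atan2( sin Δλ · cos φ₂ , cos φ₁ · sin φ₂ − sin φ₁ · cos φ₂ · cos Δλ )
  = atan2(0.63006, 0.44141) = 54.985° → normalised to [0°, 360°): 54.985°.

55°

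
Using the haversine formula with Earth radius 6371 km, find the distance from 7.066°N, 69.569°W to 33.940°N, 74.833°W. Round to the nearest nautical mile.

1640 nmi

Δλ = -74.833 − -69.569 = -5.264°.
Δφ = 33.940 − 7.066 = 26.874°.
a = sin²(Δφ/2) + cos φ₁ · cos φ₂ · sin²(Δλ/2) = 0.055735.
c = 2·atan2(√a, √(1−a)) = 0.47666 rad → d = 6371·c ≈ 3036.83 km ≈ 1639.76 nmi.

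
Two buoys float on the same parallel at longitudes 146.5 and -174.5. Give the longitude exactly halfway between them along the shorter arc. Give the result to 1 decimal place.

Signed shortest Δλ from +146.5° to -174.5° is +39.0°.
Midpoint longitude = +146.5° + (+39.0°)/2 = +146.5° + 19.5° = +166.0°.
(The naïve average (+146.5 + -174.5)/2 = -14.0° is on the wrong side of the globe.)

+166.0°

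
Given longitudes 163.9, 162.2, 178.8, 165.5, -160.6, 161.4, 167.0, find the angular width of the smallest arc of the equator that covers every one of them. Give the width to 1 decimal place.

38.0°

Sort the longitudes: -160.6°, +161.4°, +162.2°, +163.9°, +165.5°, +167.0°, +178.8°.
Eastward gaps between consecutive values (wrapping around): 322.0°, 0.8°, 1.7°, 1.6°, 1.5°, 11.8°, 20.6°.
Largest gap = 322.0° ⇒ minimal covering band is its complement: 360° − 322.0° = 38.0°.
Band runs from +161.4° eastward to -160.6°, crossing the antimeridian.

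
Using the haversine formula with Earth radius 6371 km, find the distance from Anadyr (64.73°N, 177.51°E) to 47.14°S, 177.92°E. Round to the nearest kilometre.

Δλ = 177.92 − 177.51 = 0.41°.
Δφ = -47.14 − 64.73 = -111.87°.
a = sin²(Δφ/2) + cos φ₁ · cos φ₂ · sin²(Δλ/2) = 0.686255.
c = 2·atan2(√a, √(1−a)) = 1.95251 rad → d = 6371·c ≈ 12439.43 km.

12439 km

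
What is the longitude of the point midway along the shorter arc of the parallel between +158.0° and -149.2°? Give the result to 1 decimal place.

Signed shortest Δλ from +158.0° to -149.2° is +52.8°.
Midpoint longitude = +158.0° + (+52.8°)/2 = +158.0° + 26.4° = +184.4°.
Normalise into (−180°, 180°]: -175.6°.
(The naïve average (+158.0 + -149.2)/2 = 4.4° is on the wrong side of the globe.)

-175.6°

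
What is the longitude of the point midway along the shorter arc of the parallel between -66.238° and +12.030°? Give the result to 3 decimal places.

-27.104°

Signed shortest Δλ from -66.238° to +12.030° is +78.268°.
Midpoint longitude = -66.238° + (+78.268°)/2 = -66.238° + 39.134° = -27.104°.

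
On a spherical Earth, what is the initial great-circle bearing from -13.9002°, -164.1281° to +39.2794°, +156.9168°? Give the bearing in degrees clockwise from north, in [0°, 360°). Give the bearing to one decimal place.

Δλ = 156.9168 − -164.1281 = 321.0449°; wrapped into (−180°, 180°]: -38.9551°.
θ = atan2( sin Δλ · cos φ₂ , cos φ₁ · sin φ₂ − sin φ₁ · cos φ₂ · cos Δλ )
  = atan2(-0.48667, 0.75917) = -32.662° → normalised to [0°, 360°): 327.338°.

327.3°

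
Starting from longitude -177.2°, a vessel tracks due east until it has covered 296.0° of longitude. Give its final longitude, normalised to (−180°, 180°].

Start at -177.2°; shift +296.0° → +118.8°.
+118.8° already lies in (−180°, 180°].

+118.8°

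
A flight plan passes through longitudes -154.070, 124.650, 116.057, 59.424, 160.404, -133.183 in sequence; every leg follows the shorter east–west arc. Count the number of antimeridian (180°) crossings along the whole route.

Leg 1: -154.070° → +124.650°, shortest Δλ = -81.28° (west) — crosses 180°.
Leg 2: +124.650° → +116.057°, shortest Δλ = -8.593° (west) — does not cross 180°.
Leg 3: +116.057° → +59.424°, shortest Δλ = -56.633° (west) — does not cross 180°.
Leg 4: +59.424° → +160.404°, shortest Δλ = 100.98° (east) — does not cross 180°.
Leg 5: +160.404° → -133.183°, shortest Δλ = 66.413° (east) — crosses 180°.
Total crossings: 2.

2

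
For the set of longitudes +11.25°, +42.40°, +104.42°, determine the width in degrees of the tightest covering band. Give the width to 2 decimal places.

93.17°

Sort the longitudes: +11.25°, +42.40°, +104.42°.
Eastward gaps between consecutive values (wrapping around): 31.15°, 62.02°, 266.83°.
Largest gap = 266.83° ⇒ minimal covering band is its complement: 360° − 266.83° = 93.17°.
Band runs from +11.25° eastward to +104.42°.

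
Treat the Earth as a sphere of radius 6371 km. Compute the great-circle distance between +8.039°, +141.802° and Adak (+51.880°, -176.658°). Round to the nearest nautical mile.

3328 nmi

Δλ = -176.658 − 141.802 = -318.460°; wrapped into (−180°, 180°]: 41.540°.
Δφ = 51.880 − 8.039 = 43.841°.
a = sin²(Δφ/2) + cos φ₁ · cos φ₂ · sin²(Δλ/2) = 0.216234.
c = 2·atan2(√a, √(1−a)) = 0.96729 rad → d = 6371·c ≈ 6162.61 km ≈ 3327.54 nmi.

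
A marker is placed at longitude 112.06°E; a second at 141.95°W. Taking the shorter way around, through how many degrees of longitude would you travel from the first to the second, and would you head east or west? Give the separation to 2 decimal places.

Raw difference: -141.95 − 112.06 = -254.01°.
Normalise into (−180°, 180°]: -254.01° + 360° = 105.99°.
Positive ⇒ the second point lies to the east; separation 105.99°.

105.99° east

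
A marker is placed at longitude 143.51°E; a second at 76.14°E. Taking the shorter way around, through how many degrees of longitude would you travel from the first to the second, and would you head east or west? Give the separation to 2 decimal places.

Raw difference: 76.14 − 143.51 = -67.37°.
Normalise into (−180°, 180°]: -67.37° stays -67.37°.
Negative ⇒ the second point lies to the west; separation 67.37°.

67.37° west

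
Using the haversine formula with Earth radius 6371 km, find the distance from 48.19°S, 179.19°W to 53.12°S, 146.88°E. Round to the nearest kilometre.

Δλ = 146.88 − -179.19 = 326.07°; wrapped into (−180°, 180°]: -33.93°.
Δφ = -53.12 − -48.19 = -4.93°.
a = sin²(Δφ/2) + cos φ₁ · cos φ₂ · sin²(Δλ/2) = 0.035914.
c = 2·atan2(√a, √(1−a)) = 0.38132 rad → d = 6371·c ≈ 2429.41 km.

2429 km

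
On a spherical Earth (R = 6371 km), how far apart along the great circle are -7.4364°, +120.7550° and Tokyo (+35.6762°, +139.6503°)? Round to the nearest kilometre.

5186 km

Δλ = 139.6503 − 120.7550 = 18.8953°.
Δφ = 35.6762 − -7.4364 = 43.1126°.
a = sin²(Δφ/2) + cos φ₁ · cos φ₂ · sin²(Δλ/2) = 0.156697.
c = 2·atan2(√a, √(1−a)) = 0.81399 rad → d = 6371·c ≈ 5185.91 km.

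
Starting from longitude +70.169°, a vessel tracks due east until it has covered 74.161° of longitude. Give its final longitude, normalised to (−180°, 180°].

Start at +70.169°; shift +74.161° → +144.330°.
+144.330° already lies in (−180°, 180°].

+144.330°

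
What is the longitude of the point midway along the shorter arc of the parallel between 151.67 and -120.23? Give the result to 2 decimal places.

-164.28°

Signed shortest Δλ from +151.67° to -120.23° is +88.10°.
Midpoint longitude = +151.67° + (+88.10°)/2 = +151.67° + 44.05° = +195.72°.
Normalise into (−180°, 180°]: -164.28°.
(The naïve average (+151.67 + -120.23)/2 = 15.72° is on the wrong side of the globe.)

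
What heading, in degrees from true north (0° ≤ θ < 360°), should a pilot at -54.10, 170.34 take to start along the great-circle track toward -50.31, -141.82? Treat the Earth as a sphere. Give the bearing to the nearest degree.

102°

Δλ = -141.82 − 170.34 = -312.16°; wrapped into (−180°, 180°]: 47.84°.
θ = atan2( sin Δλ · cos φ₂ , cos φ₁ · sin φ₂ − sin φ₁ · cos φ₂ · cos Δλ )
  = atan2(0.47340, -0.10399) = 102.390° → normalised to [0°, 360°): 102.390°.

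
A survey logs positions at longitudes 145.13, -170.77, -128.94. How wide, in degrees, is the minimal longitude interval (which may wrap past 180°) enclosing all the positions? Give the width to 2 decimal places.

Sort the longitudes: -170.77°, -128.94°, +145.13°.
Eastward gaps between consecutive values (wrapping around): 41.83°, 274.07°, 44.10°.
Largest gap = 274.07° ⇒ minimal covering band is its complement: 360° − 274.07° = 85.93°.
Band runs from +145.13° eastward to -128.94°, crossing the antimeridian.

85.93°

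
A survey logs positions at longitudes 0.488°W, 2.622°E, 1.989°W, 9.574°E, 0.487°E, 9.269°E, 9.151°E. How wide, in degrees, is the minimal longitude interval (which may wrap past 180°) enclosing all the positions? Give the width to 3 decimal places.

Sort the longitudes: -1.989°, -0.488°, +0.487°, +2.622°, +9.151°, +9.269°, +9.574°.
Eastward gaps between consecutive values (wrapping around): 1.501°, 0.975°, 2.135°, 6.529°, 0.118°, 0.305°, 348.437°.
Largest gap = 348.437° ⇒ minimal covering band is its complement: 360° − 348.437° = 11.563°.
Band runs from -1.989° eastward to +9.574°.

11.563°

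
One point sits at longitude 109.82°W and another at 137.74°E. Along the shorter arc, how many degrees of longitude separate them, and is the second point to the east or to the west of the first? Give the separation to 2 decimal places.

Raw difference: 137.74 − -109.82 = 247.56°.
Normalise into (−180°, 180°]: 247.56° − 360° = -112.44°.
Negative ⇒ the second point lies to the west; separation 112.44°.

112.44° west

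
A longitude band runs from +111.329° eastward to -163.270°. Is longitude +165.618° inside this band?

Yes

Band width going east from +111.329° to -163.270°: ((-163.270 − 111.329) mod 360) = 85.401°.
Offset of +165.618° east of the west edge: ((165.618 − 111.329) mod 360) = 54.289°.
54.289° ≤ 85.401° ⇒ inside.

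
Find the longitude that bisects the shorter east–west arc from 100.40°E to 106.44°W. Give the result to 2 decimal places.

Signed shortest Δλ from +100.40° to -106.44° is +153.16°.
Midpoint longitude = +100.40° + (+153.16°)/2 = +100.40° + 76.58° = +176.98°.
(The naïve average (+100.40 + -106.44)/2 = -3.02° is on the wrong side of the globe.)

176.98°E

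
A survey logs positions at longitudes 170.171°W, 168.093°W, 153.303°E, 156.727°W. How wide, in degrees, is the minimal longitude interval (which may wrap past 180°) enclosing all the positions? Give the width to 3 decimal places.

Sort the longitudes: -170.171°, -168.093°, -156.727°, +153.303°.
Eastward gaps between consecutive values (wrapping around): 2.078°, 11.366°, 310.030°, 36.526°.
Largest gap = 310.030° ⇒ minimal covering band is its complement: 360° − 310.030° = 49.970°.
Band runs from +153.303° eastward to -156.727°, crossing the antimeridian.

49.970°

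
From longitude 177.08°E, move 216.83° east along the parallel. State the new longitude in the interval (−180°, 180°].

33.91°E

Start at +177.08°; shift +216.83° → +393.91°.
+393.91° lies outside (−180°, 180°]; subtract 360° → +33.91°.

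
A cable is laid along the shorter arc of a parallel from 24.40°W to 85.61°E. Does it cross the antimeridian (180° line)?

No

Signed shortest Δλ = ((85.61 − -24.40 + 180) mod 360) − 180 = 110.01°.
Going east by 110.01° from -24.40° reaches +85.61° without touching 180°.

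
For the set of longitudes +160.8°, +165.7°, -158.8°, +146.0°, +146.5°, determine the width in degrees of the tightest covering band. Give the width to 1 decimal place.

Sort the longitudes: -158.8°, +146.0°, +146.5°, +160.8°, +165.7°.
Eastward gaps between consecutive values (wrapping around): 304.8°, 0.5°, 14.3°, 4.9°, 35.5°.
Largest gap = 304.8° ⇒ minimal covering band is its complement: 360° − 304.8° = 55.2°.
Band runs from +146.0° eastward to -158.8°, crossing the antimeridian.

55.2°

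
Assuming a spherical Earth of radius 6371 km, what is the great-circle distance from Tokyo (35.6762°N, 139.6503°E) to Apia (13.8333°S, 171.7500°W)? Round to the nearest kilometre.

Δλ = -171.7500 − 139.6503 = -311.4003°; wrapped into (−180°, 180°]: 48.5997°.
Δφ = -13.8333 − 35.6762 = -49.5095°.
a = sin²(Δφ/2) + cos φ₁ · cos φ₂ · sin²(Δλ/2) = 0.308910.
c = 2·atan2(√a, √(1−a)) = 1.17864 rad → d = 6371·c ≈ 7509.13 km.

7509 km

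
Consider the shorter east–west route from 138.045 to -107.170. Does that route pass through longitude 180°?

Naïve |-107.170 − 138.045| = 245.215° > 180°, so the shorter arc goes the other way round — across 180°.
Signed shortest Δλ = ((-107.170 − 138.045 + 180) mod 360) − 180 = 114.785°.
Going east by 114.785° from +138.045° passes through 180° before reaching -107.170°.

Yes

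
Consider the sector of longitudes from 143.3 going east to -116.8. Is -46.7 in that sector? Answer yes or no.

No

Band width going east from +143.3° to -116.8°: ((-116.8 − 143.3) mod 360) = 99.9°.
Offset of -46.7° east of the west edge: ((-46.7 − 143.3) mod 360) = 170.0°.
170.0° > 99.9° ⇒ outside.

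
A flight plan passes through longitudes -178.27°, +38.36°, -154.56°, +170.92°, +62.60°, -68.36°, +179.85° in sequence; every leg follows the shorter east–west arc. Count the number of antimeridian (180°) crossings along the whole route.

4

Leg 1: -178.27° → +38.36°, shortest Δλ = -143.37° (west) — crosses 180°.
Leg 2: +38.36° → -154.56°, shortest Δλ = 167.08° (east) — crosses 180°.
Leg 3: -154.56° → +170.92°, shortest Δλ = -34.52° (west) — crosses 180°.
Leg 4: +170.92° → +62.60°, shortest Δλ = -108.32° (west) — does not cross 180°.
Leg 5: +62.60° → -68.36°, shortest Δλ = -130.96° (west) — does not cross 180°.
Leg 6: -68.36° → +179.85°, shortest Δλ = -111.79° (west) — crosses 180°.
Total crossings: 4.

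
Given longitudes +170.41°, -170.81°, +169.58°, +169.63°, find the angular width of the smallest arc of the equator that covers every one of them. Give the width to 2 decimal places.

19.61°

Sort the longitudes: -170.81°, +169.58°, +169.63°, +170.41°.
Eastward gaps between consecutive values (wrapping around): 340.39°, 0.05°, 0.78°, 18.78°.
Largest gap = 340.39° ⇒ minimal covering band is its complement: 360° − 340.39° = 19.61°.
Band runs from +169.58° eastward to -170.81°, crossing the antimeridian.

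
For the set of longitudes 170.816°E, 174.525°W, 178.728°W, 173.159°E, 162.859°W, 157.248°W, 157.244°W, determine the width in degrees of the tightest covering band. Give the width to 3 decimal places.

Sort the longitudes: -178.728°, -174.525°, -162.859°, -157.248°, -157.244°, +170.816°, +173.159°.
Eastward gaps between consecutive values (wrapping around): 4.203°, 11.666°, 5.611°, 0.004°, 328.060°, 2.343°, 8.113°.
Largest gap = 328.060° ⇒ minimal covering band is its complement: 360° − 328.060° = 31.940°.
Band runs from +170.816° eastward to -157.244°, crossing the antimeridian.

31.940°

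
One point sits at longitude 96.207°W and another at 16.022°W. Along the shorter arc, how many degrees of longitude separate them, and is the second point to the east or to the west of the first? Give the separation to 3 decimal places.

80.185° east

Raw difference: -16.022 − -96.207 = 80.185°.
Normalise into (−180°, 180°]: 80.185° stays 80.185°.
Positive ⇒ the second point lies to the east; separation 80.185°.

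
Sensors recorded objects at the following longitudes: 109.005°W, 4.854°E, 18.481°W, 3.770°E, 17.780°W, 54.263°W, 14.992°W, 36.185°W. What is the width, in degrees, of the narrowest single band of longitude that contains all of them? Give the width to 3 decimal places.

Sort the longitudes: -109.005°, -54.263°, -36.185°, -18.481°, -17.780°, -14.992°, +3.770°, +4.854°.
Eastward gaps between consecutive values (wrapping around): 54.742°, 18.078°, 17.704°, 0.701°, 2.788°, 18.762°, 1.084°, 246.141°.
Largest gap = 246.141° ⇒ minimal covering band is its complement: 360° − 246.141° = 113.859°.
Band runs from -109.005° eastward to +4.854°.

113.859°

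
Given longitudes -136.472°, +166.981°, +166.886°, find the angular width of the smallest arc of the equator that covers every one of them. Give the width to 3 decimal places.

Sort the longitudes: -136.472°, +166.886°, +166.981°.
Eastward gaps between consecutive values (wrapping around): 303.358°, 0.095°, 56.547°.
Largest gap = 303.358° ⇒ minimal covering band is its complement: 360° − 303.358° = 56.642°.
Band runs from +166.886° eastward to -136.472°, crossing the antimeridian.

56.642°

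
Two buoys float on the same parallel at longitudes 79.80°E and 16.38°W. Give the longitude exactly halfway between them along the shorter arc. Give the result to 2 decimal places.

31.71°E

Signed shortest Δλ from +79.80° to -16.38° is -96.18°.
Midpoint longitude = +79.80° + (-96.18°)/2 = +79.80° − 48.09° = +31.71°.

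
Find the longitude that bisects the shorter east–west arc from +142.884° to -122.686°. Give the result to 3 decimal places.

-169.901°

Signed shortest Δλ from +142.884° to -122.686° is +94.430°.
Midpoint longitude = +142.884° + (+94.430°)/2 = +142.884° + 47.215° = +190.099°.
Normalise into (−180°, 180°]: -169.901°.
(The naïve average (+142.884 + -122.686)/2 = 10.099° is on the wrong side of the globe.)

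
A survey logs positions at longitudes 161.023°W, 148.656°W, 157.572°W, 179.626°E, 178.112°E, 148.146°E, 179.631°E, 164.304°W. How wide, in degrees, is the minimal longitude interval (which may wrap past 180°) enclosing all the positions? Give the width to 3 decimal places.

63.198°

Sort the longitudes: -164.304°, -161.023°, -157.572°, -148.656°, +148.146°, +178.112°, +179.626°, +179.631°.
Eastward gaps between consecutive values (wrapping around): 3.281°, 3.451°, 8.916°, 296.802°, 29.966°, 1.514°, 0.005°, 16.065°.
Largest gap = 296.802° ⇒ minimal covering band is its complement: 360° − 296.802° = 63.198°.
Band runs from +148.146° eastward to -148.656°, crossing the antimeridian.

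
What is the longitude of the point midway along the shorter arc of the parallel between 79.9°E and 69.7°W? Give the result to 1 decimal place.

5.1°E

Signed shortest Δλ from +79.9° to -69.7° is -149.6°.
Midpoint longitude = +79.9° + (-149.6°)/2 = +79.9° − 74.8° = +5.1°.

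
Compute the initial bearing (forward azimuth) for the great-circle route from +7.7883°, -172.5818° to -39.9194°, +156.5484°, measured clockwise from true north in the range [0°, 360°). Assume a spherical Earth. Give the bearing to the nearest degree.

Δλ = 156.5484 − -172.5818 = 329.1302°; wrapped into (−180°, 180°]: -30.8698°.
θ = atan2( sin Δλ · cos φ₂ , cos φ₁ · sin φ₂ − sin φ₁ · cos φ₂ · cos Δλ )
  = atan2(-0.39351, -0.72500) = -151.508° → normalised to [0°, 360°): 208.492°.

208°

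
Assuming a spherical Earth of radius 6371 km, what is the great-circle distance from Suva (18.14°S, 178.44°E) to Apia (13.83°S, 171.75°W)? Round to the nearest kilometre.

Δλ = -171.75 − 178.44 = -350.19°; wrapped into (−180°, 180°]: 9.81°.
Δφ = -13.83 − -18.14 = 4.31°.
a = sin²(Δφ/2) + cos φ₁ · cos φ₂ · sin²(Δλ/2) = 0.008160.
c = 2·atan2(√a, √(1−a)) = 0.18091 rad → d = 6371·c ≈ 1152.60 km.

1153 km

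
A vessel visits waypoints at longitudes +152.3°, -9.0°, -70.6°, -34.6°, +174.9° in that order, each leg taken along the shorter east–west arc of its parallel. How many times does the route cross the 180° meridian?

1

Leg 1: +152.3° → -9.0°, shortest Δλ = -161.3° (west) — does not cross 180°.
Leg 2: -9.0° → -70.6°, shortest Δλ = -61.6° (west) — does not cross 180°.
Leg 3: -70.6° → -34.6°, shortest Δλ = 36.0° (east) — does not cross 180°.
Leg 4: -34.6° → +174.9°, shortest Δλ = -150.5° (west) — crosses 180°.
Total crossings: 1.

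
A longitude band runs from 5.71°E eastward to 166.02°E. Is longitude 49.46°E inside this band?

Yes

Band width going east from +5.71° to +166.02°: ((166.02 − 5.71) mod 360) = 160.31°.
Offset of +49.46° east of the west edge: ((49.46 − 5.71) mod 360) = 43.75°.
43.75° ≤ 160.31° ⇒ inside.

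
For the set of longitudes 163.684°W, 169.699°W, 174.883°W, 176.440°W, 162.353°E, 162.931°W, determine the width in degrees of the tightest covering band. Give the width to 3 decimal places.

Sort the longitudes: -176.440°, -174.883°, -169.699°, -163.684°, -162.931°, +162.353°.
Eastward gaps between consecutive values (wrapping around): 1.557°, 5.184°, 6.015°, 0.753°, 325.284°, 21.207°.
Largest gap = 325.284° ⇒ minimal covering band is its complement: 360° − 325.284° = 34.716°.
Band runs from +162.353° eastward to -162.931°, crossing the antimeridian.

34.716°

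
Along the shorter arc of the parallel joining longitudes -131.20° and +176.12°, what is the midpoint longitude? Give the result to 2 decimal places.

Signed shortest Δλ from -131.20° to +176.12° is -52.68°.
Midpoint longitude = -131.20° + (-52.68°)/2 = -131.20° − 26.34° = -157.54°.
(The naïve average (-131.20 + +176.12)/2 = 22.46° is on the wrong side of the globe.)

-157.54°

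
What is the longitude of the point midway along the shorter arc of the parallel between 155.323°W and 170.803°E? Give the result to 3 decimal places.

172.260°W

Signed shortest Δλ from -155.323° to +170.803° is -33.874°.
Midpoint longitude = -155.323° + (-33.874°)/2 = -155.323° − 16.937° = -172.260°.
(The naïve average (-155.323 + +170.803)/2 = 7.74° is on the wrong side of the globe.)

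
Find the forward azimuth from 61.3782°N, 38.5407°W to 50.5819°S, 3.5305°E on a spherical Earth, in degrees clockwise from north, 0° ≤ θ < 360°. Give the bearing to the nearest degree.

Δλ = 3.5305 − -38.5407 = 42.0712°.
θ = atan2( sin Δλ · cos φ₂ , cos φ₁ · sin φ₂ − sin φ₁ · cos φ₂ · cos Δλ )
  = atan2(0.42547, -0.78381) = 151.506° → normalised to [0°, 360°): 151.506°.

152°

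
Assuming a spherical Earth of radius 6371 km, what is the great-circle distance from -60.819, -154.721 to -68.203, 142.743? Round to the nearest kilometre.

2958 km

Δλ = 142.743 − -154.721 = 297.464°; wrapped into (−180°, 180°]: -62.536°.
Δφ = -68.203 − -60.819 = -7.384°.
a = sin²(Δφ/2) + cos φ₁ · cos φ₂ · sin²(Δλ/2) = 0.052921.
c = 2·atan2(√a, √(1−a)) = 0.46425 rad → d = 6371·c ≈ 2957.72 km.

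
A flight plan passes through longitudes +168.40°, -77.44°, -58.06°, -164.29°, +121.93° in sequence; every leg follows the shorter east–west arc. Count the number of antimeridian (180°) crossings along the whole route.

2

Leg 1: +168.40° → -77.44°, shortest Δλ = 114.16° (east) — crosses 180°.
Leg 2: -77.44° → -58.06°, shortest Δλ = 19.38° (east) — does not cross 180°.
Leg 3: -58.06° → -164.29°, shortest Δλ = -106.23° (west) — does not cross 180°.
Leg 4: -164.29° → +121.93°, shortest Δλ = -73.78° (west) — crosses 180°.
Total crossings: 2.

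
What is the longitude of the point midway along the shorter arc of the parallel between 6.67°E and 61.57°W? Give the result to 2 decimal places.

Signed shortest Δλ from +6.67° to -61.57° is -68.24°.
Midpoint longitude = +6.67° + (-68.24°)/2 = +6.67° − 34.12° = -27.45°.

27.45°W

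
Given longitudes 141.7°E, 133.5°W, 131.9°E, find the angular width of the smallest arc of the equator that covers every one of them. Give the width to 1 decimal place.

94.6°

Sort the longitudes: -133.5°, +131.9°, +141.7°.
Eastward gaps between consecutive values (wrapping around): 265.4°, 9.8°, 84.8°.
Largest gap = 265.4° ⇒ minimal covering band is its complement: 360° − 265.4° = 94.6°.
Band runs from +131.9° eastward to -133.5°, crossing the antimeridian.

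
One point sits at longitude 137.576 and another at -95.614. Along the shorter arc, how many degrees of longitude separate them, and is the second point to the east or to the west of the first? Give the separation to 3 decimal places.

126.810° east

Raw difference: -95.614 − 137.576 = -233.19°.
Normalise into (−180°, 180°]: -233.19° + 360° = 126.81°.
Positive ⇒ the second point lies to the east; separation 126.810°.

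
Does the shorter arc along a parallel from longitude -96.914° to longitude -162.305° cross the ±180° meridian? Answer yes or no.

Signed shortest Δλ = ((-162.305 − -96.914 + 180) mod 360) − 180 = -65.391°.
Going west by 65.391° from -96.914° reaches -162.305° without touching 180°.

No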